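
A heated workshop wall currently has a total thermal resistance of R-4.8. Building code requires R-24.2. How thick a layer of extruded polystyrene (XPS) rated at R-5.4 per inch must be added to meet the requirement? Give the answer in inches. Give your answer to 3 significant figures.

ΔR = 24.2 − 4.8 = 19.4 ft²·°F·h/BTU
L = ΔR / (R/in) = 19.4/5.4 = 3.593 in

3.59 in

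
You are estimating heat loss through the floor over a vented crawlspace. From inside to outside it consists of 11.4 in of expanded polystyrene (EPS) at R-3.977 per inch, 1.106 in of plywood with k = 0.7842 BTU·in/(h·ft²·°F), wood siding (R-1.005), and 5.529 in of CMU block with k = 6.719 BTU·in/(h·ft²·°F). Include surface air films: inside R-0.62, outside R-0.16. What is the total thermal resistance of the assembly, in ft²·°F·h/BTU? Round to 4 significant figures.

11.4 × 3.977 = 45.338
1.106/0.7842 = 1.4104
5.529/6.719 = 0.82289
R_total = 0.62 + 45.338 + 1.4104 + 1.005 + 0.82289 + 0.16 = 49.356 ft²·°F·h/BTU

49.36 ft²·°F·h/BTU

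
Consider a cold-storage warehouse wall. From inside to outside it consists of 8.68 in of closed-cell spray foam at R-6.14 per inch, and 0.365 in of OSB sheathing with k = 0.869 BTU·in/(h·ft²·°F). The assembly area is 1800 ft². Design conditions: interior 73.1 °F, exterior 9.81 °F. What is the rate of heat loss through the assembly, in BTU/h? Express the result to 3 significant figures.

2120 BTU/h

8.68 × 6.14 = 53.3
0.365/0.869 = 0.42
R_total = 53.3 + 0.42 = 53.72 ft²·°F·h/BTU
Q = A·ΔT/R = 1800 × (73.1 − 9.81) / 53.72 = 2121 BTU/h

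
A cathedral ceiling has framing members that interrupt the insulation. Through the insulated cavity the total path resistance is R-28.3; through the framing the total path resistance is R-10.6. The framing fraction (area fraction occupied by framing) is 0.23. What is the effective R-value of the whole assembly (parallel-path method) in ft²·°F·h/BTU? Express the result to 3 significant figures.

20.4 ft²·°F·h/BTU

U_eff = 0.77/28.3 + 0.23/10.6 = 0.02721 + 0.0217 = 0.04891
R_eff = 1/U_eff = 20.45 ft²·°F·h/BTU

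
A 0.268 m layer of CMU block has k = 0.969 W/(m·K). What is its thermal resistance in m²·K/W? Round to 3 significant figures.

R = L/k = 0.268/0.969 = 0.2766 m²·K/W

0.277 m²·K/W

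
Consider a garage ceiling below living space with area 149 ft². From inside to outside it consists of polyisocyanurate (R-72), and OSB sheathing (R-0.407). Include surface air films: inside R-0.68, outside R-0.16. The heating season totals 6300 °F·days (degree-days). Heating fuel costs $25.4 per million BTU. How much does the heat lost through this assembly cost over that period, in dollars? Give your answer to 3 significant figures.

R_total = 0.68 + 72 + 0.407 + 0.16 = 73.25 ft²·°F·h/BTU
E = A × HDD × 24 / R = 149 × 6300 × 24 / 73.25 = 307600 BTU
Cost = 307600/10⁶ × 25.4 = $7.812

7.81 dollars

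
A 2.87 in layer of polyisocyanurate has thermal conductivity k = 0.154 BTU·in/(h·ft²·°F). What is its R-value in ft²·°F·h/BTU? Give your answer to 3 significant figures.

18.6 ft²·°F·h/BTU

R = L/k = 2.87/0.154 = 18.64 ft²·°F·h/BTU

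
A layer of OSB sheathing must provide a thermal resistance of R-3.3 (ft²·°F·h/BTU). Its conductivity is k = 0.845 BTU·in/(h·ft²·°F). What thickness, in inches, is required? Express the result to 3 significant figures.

2.79 in

L = R × k = 3.3 × 0.845 = 2.788 in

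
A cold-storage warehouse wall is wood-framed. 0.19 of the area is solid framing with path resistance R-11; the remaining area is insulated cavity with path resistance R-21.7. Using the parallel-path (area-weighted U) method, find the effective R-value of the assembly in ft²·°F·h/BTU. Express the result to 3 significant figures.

18.3 ft²·°F·h/BTU

U_eff = 0.81/21.7 + 0.19/11 = 0.03733 + 0.01727 = 0.0546
R_eff = 1/U_eff = 18.32 ft²·°F·h/BTU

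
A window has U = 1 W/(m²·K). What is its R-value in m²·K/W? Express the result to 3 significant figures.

1.00 m²·K/W

R = 1/U = 1/1 = 1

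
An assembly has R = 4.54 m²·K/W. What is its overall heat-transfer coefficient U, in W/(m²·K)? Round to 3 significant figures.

0.220 W/(m²·K)

U = 1/R = 1/4.54 = 0.2203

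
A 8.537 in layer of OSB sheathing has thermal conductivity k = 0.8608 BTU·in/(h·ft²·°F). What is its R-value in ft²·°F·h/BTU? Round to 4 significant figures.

R = L/k = 8.537/0.8608 = 9.9175 ft²·°F·h/BTU

9.918 ft²·°F·h/BTU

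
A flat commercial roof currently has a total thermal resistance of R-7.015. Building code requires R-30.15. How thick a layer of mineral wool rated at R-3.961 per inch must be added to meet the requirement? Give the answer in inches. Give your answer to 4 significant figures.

ΔR = 30.15 − 7.015 = 23.135 ft²·°F·h/BTU
L = ΔR / (R/in) = 23.135/3.961 = 5.8407 in

5.841 in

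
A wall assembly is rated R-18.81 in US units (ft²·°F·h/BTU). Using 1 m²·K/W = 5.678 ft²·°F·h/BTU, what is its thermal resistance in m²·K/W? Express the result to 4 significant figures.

3.313 m²·K/W

R_SI = 18.81/5.678 = 3.3128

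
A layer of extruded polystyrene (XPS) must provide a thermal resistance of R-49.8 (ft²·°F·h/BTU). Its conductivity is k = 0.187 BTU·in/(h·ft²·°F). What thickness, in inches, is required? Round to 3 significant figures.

9.31 in

L = R × k = 49.8 × 0.187 = 9.313 in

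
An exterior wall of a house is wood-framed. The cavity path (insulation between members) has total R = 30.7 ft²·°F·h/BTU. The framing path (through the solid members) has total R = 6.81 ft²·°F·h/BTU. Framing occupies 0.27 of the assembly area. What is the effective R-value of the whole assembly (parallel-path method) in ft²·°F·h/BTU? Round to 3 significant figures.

15.8 ft²·°F·h/BTU

U_eff = 0.73/30.7 + 0.27/6.81 = 0.02378 + 0.03965 = 0.06343
R_eff = 1/U_eff = 15.77 ft²·°F·h/BTU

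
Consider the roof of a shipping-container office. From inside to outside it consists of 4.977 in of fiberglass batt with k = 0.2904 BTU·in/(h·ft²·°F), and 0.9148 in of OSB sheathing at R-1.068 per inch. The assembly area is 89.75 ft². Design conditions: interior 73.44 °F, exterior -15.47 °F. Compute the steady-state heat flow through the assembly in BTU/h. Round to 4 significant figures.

4.977/0.2904 = 17.138
0.9148 × 1.068 = 0.97701
R_total = 17.138 + 0.97701 = 18.115 ft²·°F·h/BTU
Q = A·ΔT/R = 89.75 × (73.44 − (-15.47)) / 18.115 = 440.49 BTU/h

440.5 BTU/h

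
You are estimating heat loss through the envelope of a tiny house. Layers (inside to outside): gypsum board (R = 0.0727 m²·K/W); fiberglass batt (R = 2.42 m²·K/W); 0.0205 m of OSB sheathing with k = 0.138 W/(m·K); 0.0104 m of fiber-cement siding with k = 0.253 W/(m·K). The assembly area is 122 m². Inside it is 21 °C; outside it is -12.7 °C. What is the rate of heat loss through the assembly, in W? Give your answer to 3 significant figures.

1530 W

0.0205/0.138 = 0.1486
0.0104/0.253 = 0.04111
R_total = 0.0727 + 2.42 + 0.1486 + 0.04111 = 2.682 m²·K/W
Q = A·ΔT/R = 122 × (21 − (-12.7)) / 2.682 = 1533 W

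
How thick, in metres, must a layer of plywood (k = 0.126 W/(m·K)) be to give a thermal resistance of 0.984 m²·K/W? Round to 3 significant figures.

L = R·k = 0.984 × 0.126 = 0.124 m

0.124 m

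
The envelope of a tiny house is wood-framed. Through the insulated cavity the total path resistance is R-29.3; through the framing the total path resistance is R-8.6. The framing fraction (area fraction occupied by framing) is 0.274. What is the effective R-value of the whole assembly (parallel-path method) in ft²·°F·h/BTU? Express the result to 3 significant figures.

U_eff = 0.726/29.3 + 0.274/8.6 = 0.02478 + 0.03186 = 0.05664
R_eff = 1/U_eff = 17.66 ft²·°F·h/BTU

17.7 ft²·°F·h/BTU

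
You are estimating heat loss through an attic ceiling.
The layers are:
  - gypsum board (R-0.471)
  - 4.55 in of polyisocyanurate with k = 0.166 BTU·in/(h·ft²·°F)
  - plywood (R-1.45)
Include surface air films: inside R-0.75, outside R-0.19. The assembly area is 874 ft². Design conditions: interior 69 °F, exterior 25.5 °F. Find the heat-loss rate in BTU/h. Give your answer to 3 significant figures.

4.55/0.166 = 27.41
R_total = 0.75 + 0.471 + 27.41 + 1.45 + 0.19 = 30.27 ft²·°F·h/BTU
Q = A·ΔT/R = 874 × (69 − 25.5) / 30.27 = 1256 BTU/h

1260 BTU/h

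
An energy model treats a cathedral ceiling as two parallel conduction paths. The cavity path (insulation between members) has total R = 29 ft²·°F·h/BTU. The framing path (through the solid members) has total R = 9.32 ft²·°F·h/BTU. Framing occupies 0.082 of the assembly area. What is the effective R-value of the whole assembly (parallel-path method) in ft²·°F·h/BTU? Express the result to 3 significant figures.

24.7 ft²·°F·h/BTU

U_eff = 0.918/29 + 0.082/9.32 = 0.03166 + 0.008798 = 0.04045
R_eff = 1/U_eff = 24.72 ft²·°F·h/BTU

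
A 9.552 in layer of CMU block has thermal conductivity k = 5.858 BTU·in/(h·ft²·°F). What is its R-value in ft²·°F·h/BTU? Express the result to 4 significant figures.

1.631 ft²·°F·h/BTU

R = L/k = 9.552/5.858 = 1.6306 ft²·°F·h/BTU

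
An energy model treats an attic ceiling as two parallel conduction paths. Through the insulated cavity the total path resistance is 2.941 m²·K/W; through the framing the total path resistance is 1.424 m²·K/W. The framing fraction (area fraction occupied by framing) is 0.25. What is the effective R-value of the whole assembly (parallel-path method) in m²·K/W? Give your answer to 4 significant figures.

2.322 m²·K/W

U_eff = 0.75/2.941 + 0.25/1.424 = 0.25502 + 0.17556 = 0.43058
R_eff = 1/U_eff = 2.3225 m²·K/W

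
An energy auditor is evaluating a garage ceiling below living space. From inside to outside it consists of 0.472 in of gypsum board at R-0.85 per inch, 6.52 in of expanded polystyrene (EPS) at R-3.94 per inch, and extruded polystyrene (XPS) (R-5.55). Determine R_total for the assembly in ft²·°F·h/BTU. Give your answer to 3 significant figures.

0.472 × 0.85 = 0.4012
6.52 × 3.94 = 25.69
R_total = 0.4012 + 25.69 + 5.55 = 31.64 ft²·°F·h/BTU

31.6 ft²·°F·h/BTU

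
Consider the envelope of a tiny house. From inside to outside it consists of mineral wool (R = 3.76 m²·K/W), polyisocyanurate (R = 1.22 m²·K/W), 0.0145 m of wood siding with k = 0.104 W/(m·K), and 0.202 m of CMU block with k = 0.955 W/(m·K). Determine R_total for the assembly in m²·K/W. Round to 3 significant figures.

5.33 m²·K/W

0.0145/0.104 = 0.1394
0.202/0.955 = 0.2115
R_total = 3.76 + 1.22 + 0.1394 + 0.2115 = 5.331 m²·K/W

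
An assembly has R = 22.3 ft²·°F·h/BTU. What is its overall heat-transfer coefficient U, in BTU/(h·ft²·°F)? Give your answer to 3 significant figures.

0.0448 BTU/(h·ft²·°F)

U = 1/R = 1/22.3 = 0.04484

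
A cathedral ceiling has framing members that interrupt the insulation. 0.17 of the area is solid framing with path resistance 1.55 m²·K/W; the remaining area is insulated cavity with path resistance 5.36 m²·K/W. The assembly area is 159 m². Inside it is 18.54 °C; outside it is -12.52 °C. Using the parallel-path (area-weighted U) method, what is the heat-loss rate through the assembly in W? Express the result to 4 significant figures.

U_eff = 0.83/5.36 + 0.17/1.55 = 0.15485 + 0.10968 = 0.26453
R_eff = 1/U_eff = 3.7803 m²·K/W
Q = 159 × (18.54 − (-12.52)) / 3.7803 = 1306.4 W

1306 W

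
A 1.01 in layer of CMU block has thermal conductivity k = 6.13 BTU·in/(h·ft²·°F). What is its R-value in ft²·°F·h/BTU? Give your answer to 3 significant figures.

0.165 ft²·°F·h/BTU

R = L/k = 1.01/6.13 = 0.1648 ft²·°F·h/BTU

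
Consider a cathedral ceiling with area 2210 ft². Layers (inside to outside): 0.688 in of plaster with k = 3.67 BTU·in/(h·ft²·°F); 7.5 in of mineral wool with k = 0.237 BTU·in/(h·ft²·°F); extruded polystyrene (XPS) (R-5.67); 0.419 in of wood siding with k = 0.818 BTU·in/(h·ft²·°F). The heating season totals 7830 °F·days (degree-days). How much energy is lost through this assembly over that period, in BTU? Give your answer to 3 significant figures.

0.688/3.67 = 0.1875
7.5/0.237 = 31.65
0.419/0.818 = 0.5122
R_total = 0.1875 + 31.65 + 5.67 + 0.5122 = 38.02 ft²·°F·h/BTU
E = A × HDD × 24 / R = 2210 × 7830 × 24 / 38.02 = 10920000 BTU

10900000 BTU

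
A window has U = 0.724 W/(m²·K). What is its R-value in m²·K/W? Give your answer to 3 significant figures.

1.38 m²·K/W

R = 1/U = 1/0.724 = 1.381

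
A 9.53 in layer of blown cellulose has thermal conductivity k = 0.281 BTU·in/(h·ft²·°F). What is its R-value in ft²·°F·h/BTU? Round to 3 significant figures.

R = L/k = 9.53/0.281 = 33.91 ft²·°F·h/BTU

33.9 ft²·°F·h/BTU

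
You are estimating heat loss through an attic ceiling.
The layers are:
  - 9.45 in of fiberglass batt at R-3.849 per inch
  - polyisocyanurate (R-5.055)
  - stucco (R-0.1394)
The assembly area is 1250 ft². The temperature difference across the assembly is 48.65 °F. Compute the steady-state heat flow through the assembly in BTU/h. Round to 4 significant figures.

9.45 × 3.849 = 36.373
R_total = 36.373 + 5.055 + 0.1394 = 41.567 ft²·°F·h/BTU
Q = A·ΔT/R = 1250 × 48.65 / 41.567 = 1463 BTU/h

1463 BTU/h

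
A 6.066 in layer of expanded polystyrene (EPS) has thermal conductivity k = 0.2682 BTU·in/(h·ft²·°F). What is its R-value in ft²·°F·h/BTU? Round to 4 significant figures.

22.62 ft²·°F·h/BTU

R = L/k = 6.066/0.2682 = 22.617 ft²·°F·h/BTU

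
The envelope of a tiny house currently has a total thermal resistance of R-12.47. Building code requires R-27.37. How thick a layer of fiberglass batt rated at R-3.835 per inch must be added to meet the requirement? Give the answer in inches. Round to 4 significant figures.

3.885 in

ΔR = 27.37 − 12.47 = 14.9 ft²·°F·h/BTU
L = ΔR / (R/in) = 14.9/3.835 = 3.8853 in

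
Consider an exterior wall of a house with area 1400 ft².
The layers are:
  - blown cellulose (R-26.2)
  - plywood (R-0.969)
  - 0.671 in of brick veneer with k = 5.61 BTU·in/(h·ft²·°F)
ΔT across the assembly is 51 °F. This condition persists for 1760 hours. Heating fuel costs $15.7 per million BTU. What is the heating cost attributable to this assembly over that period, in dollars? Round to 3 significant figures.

72.3 dollars

0.671/5.61 = 0.1196
R_total = 26.2 + 0.969 + 0.1196 = 27.29 ft²·°F·h/BTU
Q = 1400 × 51 / 27.29 = 2616 BTU/h
E = 2616 × 1760 = 4605000 BTU
Cost = 4605000/10⁶ × 15.7 = $72.3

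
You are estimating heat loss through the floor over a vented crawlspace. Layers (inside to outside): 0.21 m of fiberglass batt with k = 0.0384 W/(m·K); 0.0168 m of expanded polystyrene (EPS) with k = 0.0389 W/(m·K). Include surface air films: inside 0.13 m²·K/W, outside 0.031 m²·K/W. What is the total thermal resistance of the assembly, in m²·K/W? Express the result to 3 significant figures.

0.21/0.0384 = 5.469
0.0168/0.0389 = 0.4319
R_total = 0.13 + 5.469 + 0.4319 + 0.031 = 6.062 m²·K/W

6.06 m²·K/W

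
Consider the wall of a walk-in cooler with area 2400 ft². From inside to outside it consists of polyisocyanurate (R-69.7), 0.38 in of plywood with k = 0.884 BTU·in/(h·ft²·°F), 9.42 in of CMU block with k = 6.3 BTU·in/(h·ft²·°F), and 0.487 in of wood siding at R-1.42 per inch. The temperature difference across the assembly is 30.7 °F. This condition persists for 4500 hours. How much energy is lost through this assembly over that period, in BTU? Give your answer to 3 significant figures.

0.38/0.884 = 0.4299
9.42/6.3 = 1.495
0.487 × 1.42 = 0.6915
R_total = 69.7 + 0.4299 + 1.495 + 0.6915 = 72.32 ft²·°F·h/BTU
Q = 2400 × 30.7 / 72.32 = 1019 BTU/h
E = 1019 × 4500 = 4585000 BTU

4580000 BTU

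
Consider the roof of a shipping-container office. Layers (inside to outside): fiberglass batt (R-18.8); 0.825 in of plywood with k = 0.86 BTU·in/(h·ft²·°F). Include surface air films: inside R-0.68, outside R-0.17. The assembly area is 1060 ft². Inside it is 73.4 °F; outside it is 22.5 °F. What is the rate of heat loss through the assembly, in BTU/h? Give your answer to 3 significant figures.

2620 BTU/h

0.825/0.86 = 0.9593
R_total = 0.68 + 18.8 + 0.9593 + 0.17 = 20.61 ft²·°F·h/BTU
Q = A·ΔT/R = 1060 × (73.4 − 22.5) / 20.61 = 2618 BTU/h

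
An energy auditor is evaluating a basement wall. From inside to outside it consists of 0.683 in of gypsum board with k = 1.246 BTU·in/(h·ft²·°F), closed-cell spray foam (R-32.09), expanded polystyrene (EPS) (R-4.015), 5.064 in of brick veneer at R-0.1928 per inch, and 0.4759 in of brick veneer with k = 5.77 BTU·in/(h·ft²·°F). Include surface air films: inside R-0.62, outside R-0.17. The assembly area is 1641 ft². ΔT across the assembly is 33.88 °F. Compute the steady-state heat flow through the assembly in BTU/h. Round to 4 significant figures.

1444 BTU/h

0.683/1.246 = 0.54815
5.064 × 0.1928 = 0.97634
0.4759/5.77 = 0.082478
R_total = 0.62 + 0.54815 + 32.09 + 4.015 + 0.97634 + 0.082478 + 0.17 = 38.502 ft²·°F·h/BTU
Q = A·ΔT/R = 1641 × 33.88 / 38.502 = 1444 BTU/h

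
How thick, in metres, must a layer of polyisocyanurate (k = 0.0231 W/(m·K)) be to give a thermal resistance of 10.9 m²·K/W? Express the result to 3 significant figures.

L = R·k = 10.9 × 0.0231 = 0.2518 m

0.252 m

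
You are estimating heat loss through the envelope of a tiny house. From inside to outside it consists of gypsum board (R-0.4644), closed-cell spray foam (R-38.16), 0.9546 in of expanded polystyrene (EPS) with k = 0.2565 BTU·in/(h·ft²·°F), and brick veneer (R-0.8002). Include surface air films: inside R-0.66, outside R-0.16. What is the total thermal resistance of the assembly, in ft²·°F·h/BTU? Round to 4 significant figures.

43.97 ft²·°F·h/BTU

0.9546/0.2565 = 3.7216
R_total = 0.66 + 0.4644 + 38.16 + 3.7216 + 0.8002 + 0.16 = 43.966 ft²·°F·h/BTU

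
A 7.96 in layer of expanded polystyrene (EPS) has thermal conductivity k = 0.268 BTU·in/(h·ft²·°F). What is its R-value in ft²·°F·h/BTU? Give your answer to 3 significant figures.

R = L/k = 7.96/0.268 = 29.7 ft²·°F·h/BTU

29.7 ft²·°F·h/BTU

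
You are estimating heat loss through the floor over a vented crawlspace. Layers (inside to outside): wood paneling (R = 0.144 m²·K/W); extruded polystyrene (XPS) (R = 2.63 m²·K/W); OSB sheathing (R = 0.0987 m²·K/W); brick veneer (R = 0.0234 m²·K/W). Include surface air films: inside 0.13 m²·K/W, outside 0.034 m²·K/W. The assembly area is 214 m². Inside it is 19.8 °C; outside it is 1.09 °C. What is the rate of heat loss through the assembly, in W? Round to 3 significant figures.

R_total = 0.13 + 0.144 + 2.63 + 0.0987 + 0.0234 + 0.034 = 3.06 m²·K/W
Q = A·ΔT/R = 214 × (19.8 − 1.09) / 3.06 = 1308 W

1310 W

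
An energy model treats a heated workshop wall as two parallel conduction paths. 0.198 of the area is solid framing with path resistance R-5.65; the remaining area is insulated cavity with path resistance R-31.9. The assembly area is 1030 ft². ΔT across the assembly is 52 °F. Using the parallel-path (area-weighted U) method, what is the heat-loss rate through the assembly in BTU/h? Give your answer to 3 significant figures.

U_eff = 0.802/31.9 + 0.198/5.65 = 0.02514 + 0.03504 = 0.06019
R_eff = 1/U_eff = 16.62 ft²·°F·h/BTU
Q = 1030 × 52 / 16.62 = 3224 BTU/h

3220 BTU/h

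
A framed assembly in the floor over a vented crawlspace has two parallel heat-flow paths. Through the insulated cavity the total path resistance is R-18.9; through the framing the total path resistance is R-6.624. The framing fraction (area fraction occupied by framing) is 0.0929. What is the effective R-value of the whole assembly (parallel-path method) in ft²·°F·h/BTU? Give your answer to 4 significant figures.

U_eff = 0.9071/18.9 + 0.0929/6.624 = 0.047995 + 0.014025 = 0.062019
R_eff = 1/U_eff = 16.124 ft²·°F·h/BTU

16.12 ft²·°F·h/BTU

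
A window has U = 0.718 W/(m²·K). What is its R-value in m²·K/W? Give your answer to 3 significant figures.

1.39 m²·K/W

R = 1/U = 1/0.718 = 1.393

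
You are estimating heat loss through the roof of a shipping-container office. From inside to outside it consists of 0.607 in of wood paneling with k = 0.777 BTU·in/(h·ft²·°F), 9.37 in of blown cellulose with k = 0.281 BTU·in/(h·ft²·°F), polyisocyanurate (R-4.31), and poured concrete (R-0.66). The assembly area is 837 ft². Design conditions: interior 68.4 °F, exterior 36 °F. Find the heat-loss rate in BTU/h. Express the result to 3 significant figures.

0.607/0.777 = 0.7812
9.37/0.281 = 33.35
R_total = 0.7812 + 33.35 + 4.31 + 0.66 = 39.1 ft²·°F·h/BTU
Q = A·ΔT/R = 837 × (68.4 − 36) / 39.1 = 693.6 BTU/h

694 BTU/h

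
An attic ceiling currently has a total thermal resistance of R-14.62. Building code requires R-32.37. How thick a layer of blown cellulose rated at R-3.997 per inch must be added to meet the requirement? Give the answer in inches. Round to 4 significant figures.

ΔR = 32.37 − 14.62 = 17.75 ft²·°F·h/BTU
L = ΔR / (R/in) = 17.75/3.997 = 4.4408 in

4.441 in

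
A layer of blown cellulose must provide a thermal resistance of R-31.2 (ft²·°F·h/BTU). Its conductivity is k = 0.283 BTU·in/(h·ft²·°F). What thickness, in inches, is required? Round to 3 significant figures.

L = R × k = 31.2 × 0.283 = 8.83 in

8.83 in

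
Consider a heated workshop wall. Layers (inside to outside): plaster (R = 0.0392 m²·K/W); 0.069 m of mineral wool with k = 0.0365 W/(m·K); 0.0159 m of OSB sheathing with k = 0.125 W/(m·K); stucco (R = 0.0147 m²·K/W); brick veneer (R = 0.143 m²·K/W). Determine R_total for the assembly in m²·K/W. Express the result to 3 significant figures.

2.21 m²·K/W

0.069/0.0365 = 1.89
0.0159/0.125 = 0.1272
R_total = 0.0392 + 1.89 + 0.1272 + 0.0147 + 0.143 = 2.215 m²·K/W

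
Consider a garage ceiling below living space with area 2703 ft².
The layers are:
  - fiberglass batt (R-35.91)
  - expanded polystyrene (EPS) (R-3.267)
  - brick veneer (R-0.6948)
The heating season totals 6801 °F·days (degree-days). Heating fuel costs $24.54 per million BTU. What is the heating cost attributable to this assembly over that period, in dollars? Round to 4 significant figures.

R_total = 35.91 + 3.267 + 0.6948 = 39.872 ft²·°F·h/BTU
E = A × HDD × 24 / R = 2703 × 6801 × 24 / 39.872 = 11065000 BTU
Cost = 11065000/10⁶ × 24.54 = $271.54

271.5 dollars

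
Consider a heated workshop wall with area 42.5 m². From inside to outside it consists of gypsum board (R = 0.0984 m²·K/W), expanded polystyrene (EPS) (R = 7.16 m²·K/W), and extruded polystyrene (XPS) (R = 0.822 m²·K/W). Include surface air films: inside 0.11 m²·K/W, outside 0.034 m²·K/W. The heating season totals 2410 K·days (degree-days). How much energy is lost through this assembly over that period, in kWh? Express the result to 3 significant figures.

299 kWh

R_total = 0.11 + 0.0984 + 7.16 + 0.822 + 0.034 = 8.224 m²·K/W
E = A × HDD × 24 / R / 1000 = 42.5 × 2410 × 24 / 8.224 / 1000 = 298.9 kWh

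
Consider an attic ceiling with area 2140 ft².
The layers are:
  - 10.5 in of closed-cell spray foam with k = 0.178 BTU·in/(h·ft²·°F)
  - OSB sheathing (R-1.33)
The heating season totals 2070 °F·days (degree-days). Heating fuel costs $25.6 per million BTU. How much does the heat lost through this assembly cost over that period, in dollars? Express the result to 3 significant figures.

10.5/0.178 = 58.99
R_total = 58.99 + 1.33 = 60.32 ft²·°F·h/BTU
E = A × HDD × 24 / R = 2140 × 2070 × 24 / 60.32 = 1763000 BTU
Cost = 1763000/10⁶ × 25.6 = $45.12

45.1 dollars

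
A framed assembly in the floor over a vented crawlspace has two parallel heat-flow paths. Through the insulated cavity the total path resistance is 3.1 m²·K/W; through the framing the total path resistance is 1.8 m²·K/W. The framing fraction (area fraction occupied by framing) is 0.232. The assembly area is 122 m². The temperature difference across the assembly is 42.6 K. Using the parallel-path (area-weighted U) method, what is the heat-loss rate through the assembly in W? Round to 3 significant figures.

1960 W

U_eff = 0.768/3.1 + 0.232/1.8 = 0.2477 + 0.1289 = 0.3766
R_eff = 1/U_eff = 2.655 m²·K/W
Q = 122 × 42.6 / 2.655 = 1957 W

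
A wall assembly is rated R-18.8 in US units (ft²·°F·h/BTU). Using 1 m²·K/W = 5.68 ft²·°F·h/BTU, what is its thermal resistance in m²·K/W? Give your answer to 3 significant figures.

3.31 m²·K/W

R_SI = 18.8/5.68 = 3.31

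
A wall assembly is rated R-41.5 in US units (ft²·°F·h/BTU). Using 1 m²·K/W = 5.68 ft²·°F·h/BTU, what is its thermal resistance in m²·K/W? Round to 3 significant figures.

R_SI = 41.5/5.68 = 7.306

7.31 m²·K/W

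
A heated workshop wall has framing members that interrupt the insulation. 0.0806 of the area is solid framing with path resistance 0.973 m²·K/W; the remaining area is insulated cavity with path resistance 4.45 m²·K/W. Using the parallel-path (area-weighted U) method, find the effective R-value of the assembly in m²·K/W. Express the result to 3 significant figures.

U_eff = 0.9194/4.45 + 0.0806/0.973 = 0.2066 + 0.08284 = 0.2894
R_eff = 1/U_eff = 3.455 m²·K/W

3.45 m²·K/W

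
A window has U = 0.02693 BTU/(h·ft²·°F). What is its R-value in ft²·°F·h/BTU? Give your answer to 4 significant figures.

R = 1/U = 1/0.02693 = 37.133

37.13 ft²·°F·h/BTU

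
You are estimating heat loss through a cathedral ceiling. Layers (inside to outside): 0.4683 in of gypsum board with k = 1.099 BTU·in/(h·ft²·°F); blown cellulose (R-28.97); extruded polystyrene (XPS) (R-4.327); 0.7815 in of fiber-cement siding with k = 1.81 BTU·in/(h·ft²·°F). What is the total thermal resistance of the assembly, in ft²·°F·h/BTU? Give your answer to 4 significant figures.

0.4683/1.099 = 0.42611
0.7815/1.81 = 0.43177
R_total = 0.42611 + 28.97 + 4.327 + 0.43177 = 34.155 ft²·°F·h/BTU

34.15 ft²·°F·h/BTU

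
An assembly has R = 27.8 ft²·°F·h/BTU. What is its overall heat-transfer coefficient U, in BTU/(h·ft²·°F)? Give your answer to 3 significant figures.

0.0360 BTU/(h·ft²·°F)

U = 1/R = 1/27.8 = 0.03597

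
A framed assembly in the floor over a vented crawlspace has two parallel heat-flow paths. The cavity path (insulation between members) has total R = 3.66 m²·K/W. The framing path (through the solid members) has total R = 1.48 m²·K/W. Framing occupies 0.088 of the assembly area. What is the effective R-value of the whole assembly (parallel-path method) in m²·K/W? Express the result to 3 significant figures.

3.24 m²·K/W

U_eff = 0.912/3.66 + 0.088/1.48 = 0.2492 + 0.05946 = 0.3086
R_eff = 1/U_eff = 3.24 m²·K/W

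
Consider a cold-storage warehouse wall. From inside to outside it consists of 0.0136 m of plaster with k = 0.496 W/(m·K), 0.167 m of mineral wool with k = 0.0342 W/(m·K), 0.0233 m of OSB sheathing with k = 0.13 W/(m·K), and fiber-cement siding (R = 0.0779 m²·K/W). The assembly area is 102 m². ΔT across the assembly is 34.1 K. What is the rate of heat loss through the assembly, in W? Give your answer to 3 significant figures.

673 W

0.0136/0.496 = 0.02742
0.167/0.0342 = 4.883
0.0233/0.13 = 0.1792
R_total = 0.02742 + 4.883 + 0.1792 + 0.0779 = 5.168 m²·K/W
Q = A·ΔT/R = 102 × 34.1 / 5.168 = 673.1 W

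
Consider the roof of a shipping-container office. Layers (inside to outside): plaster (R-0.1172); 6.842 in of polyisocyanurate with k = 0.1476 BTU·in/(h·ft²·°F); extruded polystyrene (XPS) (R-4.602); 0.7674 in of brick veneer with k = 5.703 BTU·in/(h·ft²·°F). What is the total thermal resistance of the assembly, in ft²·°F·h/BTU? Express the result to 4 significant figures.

6.842/0.1476 = 46.355
0.7674/5.703 = 0.13456
R_total = 0.1172 + 46.355 + 4.602 + 0.13456 = 51.209 ft²·°F·h/BTU

51.21 ft²·°F·h/BTU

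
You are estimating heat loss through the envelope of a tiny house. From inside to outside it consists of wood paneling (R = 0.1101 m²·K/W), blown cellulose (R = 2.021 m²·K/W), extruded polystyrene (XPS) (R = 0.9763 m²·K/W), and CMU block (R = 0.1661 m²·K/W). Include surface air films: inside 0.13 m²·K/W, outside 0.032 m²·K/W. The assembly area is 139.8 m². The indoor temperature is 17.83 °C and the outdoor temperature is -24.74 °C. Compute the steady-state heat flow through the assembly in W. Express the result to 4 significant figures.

R_total = 0.13 + 0.1101 + 2.021 + 0.9763 + 0.1661 + 0.032 = 3.4355 m²·K/W
Q = A·ΔT/R = 139.8 × (17.83 − (-24.74)) / 3.4355 = 1732.3 W

1732 W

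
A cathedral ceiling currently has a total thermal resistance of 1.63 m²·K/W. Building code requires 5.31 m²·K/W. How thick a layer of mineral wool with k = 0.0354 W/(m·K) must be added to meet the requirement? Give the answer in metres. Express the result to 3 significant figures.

0.130 m

ΔR = 5.31 − 1.63 = 3.68 m²·K/W
L = ΔR × k = 3.68 × 0.0354 = 0.1303 m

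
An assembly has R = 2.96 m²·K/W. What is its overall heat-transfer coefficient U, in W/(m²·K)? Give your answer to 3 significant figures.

0.338 W/(m²·K)

U = 1/R = 1/2.96 = 0.3378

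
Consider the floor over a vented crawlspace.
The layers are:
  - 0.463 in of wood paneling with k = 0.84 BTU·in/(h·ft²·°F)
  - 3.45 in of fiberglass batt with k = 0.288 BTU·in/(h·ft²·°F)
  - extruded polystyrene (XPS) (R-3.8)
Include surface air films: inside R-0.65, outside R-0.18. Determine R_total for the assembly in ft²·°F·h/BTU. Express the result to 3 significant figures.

0.463/0.84 = 0.5512
3.45/0.288 = 11.98
R_total = 0.65 + 0.5512 + 11.98 + 3.8 + 0.18 = 17.16 ft²·°F·h/BTU

17.2 ft²·°F·h/BTU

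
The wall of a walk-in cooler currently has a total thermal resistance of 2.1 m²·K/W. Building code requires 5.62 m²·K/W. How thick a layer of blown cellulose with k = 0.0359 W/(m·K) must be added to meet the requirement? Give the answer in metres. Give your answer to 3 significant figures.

0.126 m

ΔR = 5.62 − 2.1 = 3.52 m²·K/W
L = ΔR × k = 3.52 × 0.0359 = 0.1264 m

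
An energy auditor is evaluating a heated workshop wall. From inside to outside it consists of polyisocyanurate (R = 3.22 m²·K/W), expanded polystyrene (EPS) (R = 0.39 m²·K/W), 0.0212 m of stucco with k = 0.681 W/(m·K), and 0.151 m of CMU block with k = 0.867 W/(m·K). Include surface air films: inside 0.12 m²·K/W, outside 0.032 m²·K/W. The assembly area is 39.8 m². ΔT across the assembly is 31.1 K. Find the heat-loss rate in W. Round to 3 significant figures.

312 W

0.0212/0.681 = 0.03113
0.151/0.867 = 0.1742
R_total = 0.12 + 3.22 + 0.39 + 0.03113 + 0.1742 + 0.032 = 3.967 m²·K/W
Q = A·ΔT/R = 39.8 × 31.1 / 3.967 = 312 W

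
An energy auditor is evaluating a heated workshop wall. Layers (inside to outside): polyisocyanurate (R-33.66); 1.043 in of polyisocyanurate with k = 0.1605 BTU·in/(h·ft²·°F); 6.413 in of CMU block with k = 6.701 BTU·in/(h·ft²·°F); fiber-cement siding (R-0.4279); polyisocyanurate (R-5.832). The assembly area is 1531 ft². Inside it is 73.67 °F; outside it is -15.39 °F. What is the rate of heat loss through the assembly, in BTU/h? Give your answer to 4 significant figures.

1.043/0.1605 = 6.4984
6.413/6.701 = 0.95702
R_total = 33.66 + 6.4984 + 0.95702 + 0.4279 + 5.832 = 47.375 ft²·°F·h/BTU
Q = A·ΔT/R = 1531 × (73.67 − (-15.39)) / 47.375 = 2878.1 BTU/h

2878 BTU/h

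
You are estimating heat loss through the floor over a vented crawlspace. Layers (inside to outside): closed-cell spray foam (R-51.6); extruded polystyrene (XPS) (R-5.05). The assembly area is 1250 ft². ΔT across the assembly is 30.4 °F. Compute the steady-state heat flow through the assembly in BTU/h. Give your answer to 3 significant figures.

671 BTU/h

R_total = 51.6 + 5.05 = 56.65 ft²·°F·h/BTU
Q = A·ΔT/R = 1250 × 30.4 / 56.65 = 670.8 BTU/h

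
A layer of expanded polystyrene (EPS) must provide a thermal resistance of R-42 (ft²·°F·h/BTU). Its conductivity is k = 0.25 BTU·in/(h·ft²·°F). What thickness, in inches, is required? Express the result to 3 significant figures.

10.5 in

L = R × k = 42 × 0.25 = 10.5 in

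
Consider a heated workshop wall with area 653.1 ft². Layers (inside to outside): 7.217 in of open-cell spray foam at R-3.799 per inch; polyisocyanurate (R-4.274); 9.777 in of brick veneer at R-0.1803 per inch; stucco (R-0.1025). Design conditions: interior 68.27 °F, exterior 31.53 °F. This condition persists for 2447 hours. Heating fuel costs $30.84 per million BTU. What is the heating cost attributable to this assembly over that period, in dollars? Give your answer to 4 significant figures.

53.96 dollars

7.217 × 3.799 = 27.417
9.777 × 0.1803 = 1.7628
R_total = 27.417 + 4.274 + 1.7628 + 0.1025 = 33.557 ft²·°F·h/BTU
Q = 653.1 × (68.27 − 31.53) / 33.557 = 715.06 BTU/h
E = 715.06 × 2447 = 1749700 BTU
Cost = 1749700/10⁶ × 30.84 = $53.962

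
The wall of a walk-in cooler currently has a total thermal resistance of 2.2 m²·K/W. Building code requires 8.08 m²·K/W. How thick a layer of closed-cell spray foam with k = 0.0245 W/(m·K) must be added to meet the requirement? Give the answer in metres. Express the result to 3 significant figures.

0.144 m

ΔR = 8.08 − 2.2 = 5.88 m²·K/W
L = ΔR × k = 5.88 × 0.0245 = 0.1441 m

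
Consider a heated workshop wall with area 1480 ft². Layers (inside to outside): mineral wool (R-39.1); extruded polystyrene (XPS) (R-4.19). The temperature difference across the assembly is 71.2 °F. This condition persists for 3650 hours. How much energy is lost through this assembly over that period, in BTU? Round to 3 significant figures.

R_total = 39.1 + 4.19 = 43.29 ft²·°F·h/BTU
Q = 1480 × 71.2 / 43.29 = 2434 BTU/h
E = 2434 × 3650 = 8885000 BTU

8880000 BTU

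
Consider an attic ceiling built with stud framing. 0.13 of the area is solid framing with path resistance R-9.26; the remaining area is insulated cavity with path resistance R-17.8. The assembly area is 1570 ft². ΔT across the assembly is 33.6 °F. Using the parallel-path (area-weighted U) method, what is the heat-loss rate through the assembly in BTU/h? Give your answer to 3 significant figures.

U_eff = 0.87/17.8 + 0.13/9.26 = 0.04888 + 0.01404 = 0.06292
R_eff = 1/U_eff = 15.89 ft²·°F·h/BTU
Q = 1570 × 33.6 / 15.89 = 3319 BTU/h

3320 BTU/h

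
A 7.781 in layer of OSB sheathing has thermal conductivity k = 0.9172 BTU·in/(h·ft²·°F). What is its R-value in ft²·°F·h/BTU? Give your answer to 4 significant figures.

R = L/k = 7.781/0.9172 = 8.4834 ft²·°F·h/BTU

8.483 ft²·°F·h/BTU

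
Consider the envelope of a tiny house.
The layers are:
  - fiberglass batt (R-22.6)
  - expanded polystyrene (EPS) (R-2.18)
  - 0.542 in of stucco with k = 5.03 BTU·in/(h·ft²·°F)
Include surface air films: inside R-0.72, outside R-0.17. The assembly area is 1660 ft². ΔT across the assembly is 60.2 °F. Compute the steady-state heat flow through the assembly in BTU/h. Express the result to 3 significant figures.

3880 BTU/h

0.542/5.03 = 0.1078
R_total = 0.72 + 22.6 + 2.18 + 0.1078 + 0.17 = 25.78 ft²·°F·h/BTU
Q = A·ΔT/R = 1660 × 60.2 / 25.78 = 3877 BTU/h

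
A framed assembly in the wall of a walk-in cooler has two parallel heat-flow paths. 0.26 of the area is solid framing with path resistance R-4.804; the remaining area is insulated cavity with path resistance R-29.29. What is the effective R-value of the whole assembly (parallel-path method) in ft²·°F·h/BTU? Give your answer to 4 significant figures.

12.60 ft²·°F·h/BTU

U_eff = 0.74/29.29 + 0.26/4.804 = 0.025265 + 0.054122 = 0.079386
R_eff = 1/U_eff = 12.597 ft²·°F·h/BTU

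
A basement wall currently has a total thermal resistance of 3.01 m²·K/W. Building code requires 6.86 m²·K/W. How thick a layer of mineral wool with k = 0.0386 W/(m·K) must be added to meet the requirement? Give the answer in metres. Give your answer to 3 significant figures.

0.149 m

ΔR = 6.86 − 3.01 = 3.85 m²·K/W
L = ΔR × k = 3.85 × 0.0386 = 0.1486 m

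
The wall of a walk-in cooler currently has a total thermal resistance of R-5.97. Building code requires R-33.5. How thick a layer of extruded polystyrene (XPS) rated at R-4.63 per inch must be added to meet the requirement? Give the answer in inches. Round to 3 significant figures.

ΔR = 33.5 − 5.97 = 27.53 ft²·°F·h/BTU
L = ΔR / (R/in) = 27.53/4.63 = 5.946 in

5.95 in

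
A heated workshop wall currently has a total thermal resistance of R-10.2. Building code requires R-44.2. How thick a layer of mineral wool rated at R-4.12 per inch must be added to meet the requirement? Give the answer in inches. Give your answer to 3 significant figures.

8.25 in

ΔR = 44.2 − 10.2 = 34 ft²·°F·h/BTU
L = ΔR / (R/in) = 34/4.12 = 8.252 in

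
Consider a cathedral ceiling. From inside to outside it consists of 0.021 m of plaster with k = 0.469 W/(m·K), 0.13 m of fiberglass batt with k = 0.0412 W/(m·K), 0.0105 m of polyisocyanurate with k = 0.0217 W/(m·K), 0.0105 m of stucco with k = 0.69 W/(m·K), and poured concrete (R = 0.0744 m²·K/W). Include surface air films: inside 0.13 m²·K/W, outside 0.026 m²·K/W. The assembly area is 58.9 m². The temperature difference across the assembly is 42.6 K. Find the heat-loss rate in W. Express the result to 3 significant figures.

639 W

0.021/0.469 = 0.04478
0.13/0.0412 = 3.155
0.0105/0.0217 = 0.4839
0.0105/0.69 = 0.01522
R_total = 0.13 + 0.04478 + 3.155 + 0.4839 + 0.01522 + 0.0744 + 0.026 = 3.93 m²·K/W
Q = A·ΔT/R = 58.9 × 42.6 / 3.93 = 638.5 W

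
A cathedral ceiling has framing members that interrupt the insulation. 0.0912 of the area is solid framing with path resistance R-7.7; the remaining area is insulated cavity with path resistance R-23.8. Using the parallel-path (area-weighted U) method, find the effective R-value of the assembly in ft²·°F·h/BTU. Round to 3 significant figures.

20.0 ft²·°F·h/BTU

U_eff = 0.9088/23.8 + 0.0912/7.7 = 0.03818 + 0.01184 = 0.05003
R_eff = 1/U_eff = 19.99 ft²·°F·h/BTU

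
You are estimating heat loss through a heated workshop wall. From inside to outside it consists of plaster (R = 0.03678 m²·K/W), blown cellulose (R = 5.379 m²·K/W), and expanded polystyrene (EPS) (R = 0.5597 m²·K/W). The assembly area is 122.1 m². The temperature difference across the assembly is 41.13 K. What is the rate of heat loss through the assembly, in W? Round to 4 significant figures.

R_total = 0.03678 + 5.379 + 0.5597 = 5.9755 m²·K/W
Q = A·ΔT/R = 122.1 × 41.13 / 5.9755 = 840.43 W

840.4 W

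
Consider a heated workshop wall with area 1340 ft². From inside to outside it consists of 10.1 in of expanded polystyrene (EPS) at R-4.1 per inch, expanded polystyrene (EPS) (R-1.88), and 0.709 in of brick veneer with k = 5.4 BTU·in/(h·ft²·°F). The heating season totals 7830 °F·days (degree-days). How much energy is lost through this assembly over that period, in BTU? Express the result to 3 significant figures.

10.1 × 4.1 = 41.41
0.709/5.4 = 0.1313
R_total = 41.41 + 1.88 + 0.1313 = 43.42 ft²·°F·h/BTU
E = A × HDD × 24 / R = 1340 × 7830 × 24 / 43.42 = 5799000 BTU

5800000 BTU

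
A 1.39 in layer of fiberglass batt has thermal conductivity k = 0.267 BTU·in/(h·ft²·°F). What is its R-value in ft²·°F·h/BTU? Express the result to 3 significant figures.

R = L/k = 1.39/0.267 = 5.206 ft²·°F·h/BTU

5.21 ft²·°F·h/BTU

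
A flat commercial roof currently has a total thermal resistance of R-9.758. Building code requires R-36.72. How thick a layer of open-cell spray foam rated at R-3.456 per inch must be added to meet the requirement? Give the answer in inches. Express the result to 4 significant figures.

ΔR = 36.72 − 9.758 = 26.962 ft²·°F·h/BTU
L = ΔR / (R/in) = 26.962/3.456 = 7.8015 in

7.802 in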